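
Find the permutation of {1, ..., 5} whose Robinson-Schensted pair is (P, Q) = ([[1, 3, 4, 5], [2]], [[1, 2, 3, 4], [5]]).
Reverse the RSK construction: for i from n down to 1, find the cell of Q containing i, remove the entry at that cell from P, and reverse-bump it up through P; the value ejected from row 1 is w(i).

Step i=5: Q has 5 at row 2, column 1; remove 2 from row 2 of P and reverse-bump: 2 enters row 1 and ejects 1. So w(5) = 1. P is now [[2, 3, 4, 5]].
Step i=4: Q has 4 at row 1, column 4; remove that cell from P, ejecting 5. So w(4) = 5. P is now [[2, 3, 4]].
Step i=3: Q has 3 at row 1, column 3; remove that cell from P, ejecting 4. So w(3) = 4. P is now [[2, 3]].
Step i=2: Q has 2 at row 1, column 2; remove that cell from P, ejecting 3. So w(2) = 3. P is now [[2]].
Step i=1: Q has 1 at row 1, column 1; remove that cell from P, ejecting 2. So w(1) = 2. P is now [].

So w = 2 3 4 5 1.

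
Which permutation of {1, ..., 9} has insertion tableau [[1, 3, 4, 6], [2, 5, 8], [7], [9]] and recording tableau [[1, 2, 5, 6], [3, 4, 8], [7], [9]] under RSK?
Reverse the RSK construction: for i from n down to 1, find the cell of Q containing i, remove the entry at that cell from P, and reverse-bump it up through P; the value ejected from row 1 is w(i).

Step i=9: Q has 9 at row 4, column 1; remove 9 from row 4 of P and reverse-bump: 9 enters row 3 and ejects 7; 7 enters row 2 and ejects 5; 5 enters row 1 and ejects 4. So w(9) = 4. P is now [[1, 3, 5, 6], [2, 7, 8], [9]].
Step i=8: Q has 8 at row 2, column 3; remove 8 from row 2 of P and reverse-bump: 8 enters row 1 and ejects 6. So w(8) = 6. P is now [[1, 3, 5, 8], [2, 7], [9]].
Step i=7: Q has 7 at row 3, column 1; remove 9 from row 3 of P and reverse-bump: 9 enters row 2 and ejects 7; 7 enters row 1 and ejects 5. So w(7) = 5. P is now [[1, 3, 7, 8], [2, 9]].
Step i=6: Q has 6 at row 1, column 4; remove that cell from P, ejecting 8. So w(6) = 8. P is now [[1, 3, 7], [2, 9]].
Step i=5: Q has 5 at row 1, column 3; remove that cell from P, ejecting 7. So w(5) = 7. P is now [[1, 3], [2, 9]].
Step i=4: Q has 4 at row 2, column 2; remove 9 from row 2 of P and reverse-bump: 9 enters row 1 and ejects 3. So w(4) = 3. P is now [[1, 9], [2]].
Step i=3: Q has 3 at row 2, column 1; remove 2 from row 2 of P and reverse-bump: 2 enters row 1 and ejects 1. So w(3) = 1. P is now [[2, 9]].
Step i=2: Q has 2 at row 1, column 2; remove that cell from P, ejecting 9. So w(2) = 9. P is now [[2]].
Step i=1: Q has 1 at row 1, column 1; remove that cell from P, ejecting 2. So w(1) = 2. P is now [].

So w = 2 9 1 3 7 8 5 6 4.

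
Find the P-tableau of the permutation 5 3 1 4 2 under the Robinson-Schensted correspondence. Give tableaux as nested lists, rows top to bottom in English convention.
P = [[1, 2], [3, 4], [5]]

Insert 5: appended to row 1. P = [[5]].
Insert 3: 3 bumps 5 from row 1; 5 starts row 2. P = [[3], [5]].
Insert 1: 1 bumps 3 from row 1; 3 bumps 5 from row 2; 5 starts row 3. P = [[1], [3], [5]].
Insert 4: appended to row 1. P = [[1, 4], [3], [5]].
Insert 2: 2 bumps 4 from row 1; 4 appends to row 2. P = [[1, 2], [3, 4], [5]].

So P = [[1, 2], [3, 4], [5]].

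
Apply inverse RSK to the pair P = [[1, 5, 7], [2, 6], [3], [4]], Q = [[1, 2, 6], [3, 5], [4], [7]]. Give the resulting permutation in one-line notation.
Reverse RSK: for i = n, n-1, ..., 1, locate i in Q, remove the corresponding corner cell from P, and reverse-bump its entry up through P; the value ejected from row 1 is w(i).

So w = 4 6 3 2 5 7 1.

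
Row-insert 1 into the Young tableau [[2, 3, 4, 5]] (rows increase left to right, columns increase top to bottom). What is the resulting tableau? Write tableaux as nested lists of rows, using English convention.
[[1, 3, 4, 5], [2]]

In row 1, 1 replaces 2 (the leftmost entry greater than 1); 2 is bumped to row 2. 2 starts a new row 2. The new tableau is [[1, 3, 4, 5], [2]].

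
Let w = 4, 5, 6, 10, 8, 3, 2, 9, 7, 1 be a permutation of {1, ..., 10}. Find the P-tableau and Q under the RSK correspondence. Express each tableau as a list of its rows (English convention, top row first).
P = [[1, 5, 6, 7, 9], [2, 8], [3], [4], [10]], Q = [[1, 2, 3, 4, 8], [5, 9], [6], [7], [10]]

Insert each entry of the permutation into P by Schensted row insertion, recording in Q the position of each new cell.

Insert 4: appended to row 1. P = [[4]].
Insert 5: appended to row 1. P = [[4, 5]].
Insert 6: appended to row 1. P = [[4, 5, 6]].
Insert 10: appended to row 1. P = [[4, 5, 6, 10]].
Insert 8: 8 bumps 10 from row 1; 10 starts row 2. P = [[4, 5, 6, 8], [10]].
Insert 3: 3 bumps 4 from row 1; 4 bumps 10 from row 2; 10 starts row 3. P = [[3, 5, 6, 8], [4], [10]].
Insert 2: 2 bumps 3 from row 1; 3 bumps 4 from row 2; 4 bumps 10 from row 3; 10 starts row 4. P = [[2, 5, 6, 8], [3], [4], [10]].
Insert 9: appended to row 1. P = [[2, 5, 6, 8, 9], [3], [4], [10]].
Insert 7: 7 bumps 8 from row 1; 8 appends to row 2. P = [[2, 5, 6, 7, 9], [3, 8], [4], [10]].
Insert 1: 1 bumps 2 from row 1; 2 bumps 3 from row 2; 3 bumps 4 from row 3; 4 bumps 10 from row 4; 10 starts row 5. P = [[1, 5, 6, 7, 9], [2, 8], [3], [4], [10]].

So P = [[1, 5, 6, 7, 9], [2, 8], [3], [4], [10]], Q = [[1, 2, 3, 4, 8], [5, 9], [6], [7], [10]].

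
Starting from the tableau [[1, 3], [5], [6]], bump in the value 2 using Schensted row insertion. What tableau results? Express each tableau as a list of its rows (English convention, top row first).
In row 1, 2 replaces 3 (the leftmost entry greater than 2); 3 is bumped to row 2. In row 2, 3 replaces 5 (the leftmost entry greater than 3); 5 is bumped to row 3. In row 3, 5 replaces 6 (the leftmost entry greater than 5); 6 is bumped to row 4. 6 starts a new row 4. The new tableau is [[1, 2], [3], [5], [6]].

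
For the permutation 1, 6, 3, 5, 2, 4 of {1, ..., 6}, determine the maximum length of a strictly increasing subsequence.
3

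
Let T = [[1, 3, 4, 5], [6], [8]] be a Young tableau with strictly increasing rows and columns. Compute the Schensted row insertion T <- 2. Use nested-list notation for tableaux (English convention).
[[1, 2, 4, 5], [3], [6], [8]]

In row 1, 2 replaces 3 (the leftmost entry greater than 2); 3 is bumped to row 2. In row 2, 3 replaces 6 (the leftmost entry greater than 3); 6 is bumped to row 3. In row 3, 6 replaces 8 (the leftmost entry greater than 6); 8 is bumped to row 4. 8 starts a new row 4. The new tableau is [[1, 2, 4, 5], [3], [6], [8]].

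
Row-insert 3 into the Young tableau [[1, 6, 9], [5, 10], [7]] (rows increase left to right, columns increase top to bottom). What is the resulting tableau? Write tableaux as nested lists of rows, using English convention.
[[1, 3, 9], [5, 6], [7, 10]]

In row 1, 3 replaces 6 (the leftmost entry greater than 3); 6 is bumped to row 2. In row 2, 6 replaces 10 (the leftmost entry greater than 6); 10 is bumped to row 3. 10 is appended to row 3. The new tableau is [[1, 3, 9], [5, 6], [7, 10]].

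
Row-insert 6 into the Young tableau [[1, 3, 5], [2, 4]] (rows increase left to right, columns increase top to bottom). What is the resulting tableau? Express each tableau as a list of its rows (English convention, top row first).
6 is larger than every entry of row 1, so it is appended to row 1. The new tableau is [[1, 3, 5, 6], [2, 4]].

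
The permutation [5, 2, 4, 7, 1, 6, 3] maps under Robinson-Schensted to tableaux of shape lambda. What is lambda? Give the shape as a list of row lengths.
[3, 2, 2]

Row-insert each entry into an empty tableau.

After inserting 5: P = [[5]].
After inserting 2: P = [[2], [5]].
After inserting 4: P = [[2, 4], [5]].
After inserting 7: P = [[2, 4, 7], [5]].
After inserting 1: P = [[1, 4, 7], [2], [5]].
After inserting 6: P = [[1, 4, 6], [2, 7], [5]].
After inserting 3: P = [[1, 3, 6], [2, 4], [5, 7]].

The final insertion tableau P = [[1, 3, 6], [2, 4], [5, 7]] has shape [3, 2, 2].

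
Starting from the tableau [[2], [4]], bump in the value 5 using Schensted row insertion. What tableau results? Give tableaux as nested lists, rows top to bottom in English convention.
5 is larger than every entry of row 1, so it is appended to row 1. The new tableau is [[2, 5], [4]].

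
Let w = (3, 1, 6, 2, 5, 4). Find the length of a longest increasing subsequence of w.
3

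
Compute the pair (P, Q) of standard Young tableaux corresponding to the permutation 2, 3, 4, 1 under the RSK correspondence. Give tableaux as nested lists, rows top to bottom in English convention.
P = [[1, 3, 4], [2]], Q = [[1, 2, 3], [4]]

Insert each entry of the permutation into P by Schensted row insertion, recording in Q the position of each new cell.

After inserting 2: P = [[2]].
After inserting 3: P = [[2, 3]].
After inserting 4: P = [[2, 3, 4]].
After inserting 1: P = [[1, 3, 4], [2]].

So P = [[1, 3, 4], [2]], Q = [[1, 2, 3], [4]].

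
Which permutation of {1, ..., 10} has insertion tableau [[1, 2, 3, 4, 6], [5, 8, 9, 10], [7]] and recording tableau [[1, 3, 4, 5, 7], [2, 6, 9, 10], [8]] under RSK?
Reverse the RSK construction: for i from n down to 1, find the cell of Q containing i, remove the entry at that cell from P, and reverse-bump it up through P; the value ejected from row 1 is w(i).

Step i=10: Q has 10 at row 2, column 4; remove 10 from row 2 of P and reverse-bump: 10 enters row 1 and ejects 6. So w(10) = 6. P is now [[1, 2, 3, 4, 10], [5, 8, 9], [7]].
Step i=9: Q has 9 at row 2, column 3; remove 9 from row 2 of P and reverse-bump: 9 enters row 1 and ejects 4. So w(9) = 4. P is now [[1, 2, 3, 9, 10], [5, 8], [7]].
Step i=8: Q has 8 at row 3, column 1; remove 7 from row 3 of P and reverse-bump: 7 enters row 2 and ejects 5; 5 enters row 1 and ejects 3. So w(8) = 3. P is now [[1, 2, 5, 9, 10], [7, 8]].
Step i=7: Q has 7 at row 1, column 5; remove that cell from P, ejecting 10. So w(7) = 10. P is now [[1, 2, 5, 9], [7, 8]].
Step i=6: Q has 6 at row 2, column 2; remove 8 from row 2 of P and reverse-bump: 8 enters row 1 and ejects 5. So w(6) = 5. P is now [[1, 2, 8, 9], [7]].
Step i=5: Q has 5 at row 1, column 4; remove that cell from P, ejecting 9. So w(5) = 9. P is now [[1, 2, 8], [7]].
Step i=4: Q has 4 at row 1, column 3; remove that cell from P, ejecting 8. So w(4) = 8. P is now [[1, 2], [7]].
Step i=3: Q has 3 at row 1, column 2; remove that cell from P, ejecting 2. So w(3) = 2. P is now [[1], [7]].
Step i=2: Q has 2 at row 2, column 1; remove 7 from row 2 of P and reverse-bump: 7 enters row 1 and ejects 1. So w(2) = 1. P is now [[7]].
Step i=1: Q has 1 at row 1, column 1; remove that cell from P, ejecting 7. So w(1) = 7. P is now [].

So w = 7 1 2 8 9 5 10 3 4 6.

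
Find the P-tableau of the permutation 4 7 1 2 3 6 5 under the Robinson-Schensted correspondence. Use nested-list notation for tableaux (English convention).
After inserting 4: P = [[4]].
After inserting 7: P = [[4, 7]].
After inserting 1: P = [[1, 7], [4]].
After inserting 2: P = [[1, 2], [4, 7]].
After inserting 3: P = [[1, 2, 3], [4, 7]].
After inserting 6: P = [[1, 2, 3, 6], [4, 7]].
After inserting 5: P = [[1, 2, 3, 5], [4, 6], [7]].

So P = [[1, 2, 3, 5], [4, 6], [7]].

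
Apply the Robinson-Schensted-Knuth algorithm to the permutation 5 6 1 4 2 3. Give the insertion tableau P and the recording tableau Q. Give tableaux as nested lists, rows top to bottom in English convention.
P = [[1, 2, 3], [4, 6], [5]], Q = [[1, 2, 6], [3, 4], [5]]

Insert each entry of the permutation into P by Schensted row insertion, recording in Q the position of each new cell.

Insert 5: appended to row 1. P = [[5]], Q = [[1]].
Insert 6: appended to row 1. P = [[5, 6]], Q = [[1, 2]].
Insert 1: 1 bumps 5 from row 1; 5 starts row 2. P = [[1, 6], [5]], Q = [[1, 2], [3]].
Insert 4: 4 bumps 6 from row 1; 6 appends to row 2. P = [[1, 4], [5, 6]], Q = [[1, 2], [3, 4]].
Insert 2: 2 bumps 4 from row 1; 4 bumps 5 from row 2; 5 starts row 3. P = [[1, 2], [4, 6], [5]], Q = [[1, 2], [3, 4], [5]].
Insert 3: appended to row 1. P = [[1, 2, 3], [4, 6], [5]], Q = [[1, 2, 6], [3, 4], [5]].

So P = [[1, 2, 3], [4, 6], [5]], Q = [[1, 2, 6], [3, 4], [5]].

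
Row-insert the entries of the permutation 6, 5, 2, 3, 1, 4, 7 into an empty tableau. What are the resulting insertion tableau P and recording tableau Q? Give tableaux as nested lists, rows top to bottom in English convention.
Insert each entry of the permutation into P by Schensted row insertion, recording in Q the position of each new cell.

Insert 6: appended to row 1. P = [[6]].
Insert 5: 5 bumps 6 from row 1; 6 starts row 2. P = [[5], [6]].
Insert 2: 2 bumps 5 from row 1; 5 bumps 6 from row 2; 6 starts row 3. P = [[2], [5], [6]].
Insert 3: appended to row 1. P = [[2, 3], [5], [6]].
Insert 1: 1 bumps 2 from row 1; 2 bumps 5 from row 2; 5 bumps 6 from row 3; 6 starts row 4. P = [[1, 3], [2], [5], [6]].
Insert 4: appended to row 1. P = [[1, 3, 4], [2], [5], [6]].
Insert 7: appended to row 1. P = [[1, 3, 4, 7], [2], [5], [6]].

So P = [[1, 3, 4, 7], [2], [5], [6]], Q = [[1, 4, 6, 7], [2], [3], [5]].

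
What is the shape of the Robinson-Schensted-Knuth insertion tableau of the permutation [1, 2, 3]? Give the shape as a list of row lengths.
Row-insert each entry into an empty tableau.

After inserting 1: P = [[1]].
After inserting 2: P = [[1, 2]].
After inserting 3: P = [[1, 2, 3]].

The final insertion tableau P = [[1, 2, 3]] has shape [3].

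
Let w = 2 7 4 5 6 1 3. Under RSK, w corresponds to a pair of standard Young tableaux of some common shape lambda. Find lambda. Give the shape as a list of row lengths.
[4, 2, 1]

Row-insert each entry into an empty tableau.

After inserting 2: P = [[2]].
After inserting 7: P = [[2, 7]].
After inserting 4: P = [[2, 4], [7]].
After inserting 5: P = [[2, 4, 5], [7]].
After inserting 6: P = [[2, 4, 5, 6], [7]].
After inserting 1: P = [[1, 4, 5, 6], [2], [7]].
After inserting 3: P = [[1, 3, 5, 6], [2, 4], [7]].

The final insertion tableau P = [[1, 3, 5, 6], [2, 4], [7]] has shape [4, 2, 1].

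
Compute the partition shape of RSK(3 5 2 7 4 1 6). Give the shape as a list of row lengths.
[3, 3, 1]

Row-insert each entry into an empty tableau.

After inserting 3: P = [[3]].
After inserting 5: P = [[3, 5]].
After inserting 2: P = [[2, 5], [3]].
After inserting 7: P = [[2, 5, 7], [3]].
After inserting 4: P = [[2, 4, 7], [3, 5]].
After inserting 1: P = [[1, 4, 7], [2, 5], [3]].
After inserting 6: P = [[1, 4, 6], [2, 5, 7], [3]].

The final insertion tableau P = [[1, 4, 6], [2, 5, 7], [3]] has shape [3, 3, 1].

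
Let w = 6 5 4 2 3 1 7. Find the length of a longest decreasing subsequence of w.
5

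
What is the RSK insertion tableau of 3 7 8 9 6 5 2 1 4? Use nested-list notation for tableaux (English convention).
Insert 3: appended to row 1. P = [[3]].
Insert 7: appended to row 1. P = [[3, 7]].
Insert 8: appended to row 1. P = [[3, 7, 8]].
Insert 9: appended to row 1. P = [[3, 7, 8, 9]].
Insert 6: 6 bumps 7 from row 1; 7 starts row 2. P = [[3, 6, 8, 9], [7]].
Insert 5: 5 bumps 6 from row 1; 6 bumps 7 from row 2; 7 starts row 3. P = [[3, 5, 8, 9], [6], [7]].
Insert 2: 2 bumps 3 from row 1; 3 bumps 6 from row 2; 6 bumps 7 from row 3; 7 starts row 4. P = [[2, 5, 8, 9], [3], [6], [7]].
Insert 1: 1 bumps 2 from row 1; 2 bumps 3 from row 2; 3 bumps 6 from row 3; 6 bumps 7 from row 4; 7 starts row 5. P = [[1, 5, 8, 9], [2], [3], [6], [7]].
Insert 4: 4 bumps 5 from row 1; 5 appends to row 2. P = [[1, 4, 8, 9], [2, 5], [3], [6], [7]].

So P = [[1, 4, 8, 9], [2, 5], [3], [6], [7]].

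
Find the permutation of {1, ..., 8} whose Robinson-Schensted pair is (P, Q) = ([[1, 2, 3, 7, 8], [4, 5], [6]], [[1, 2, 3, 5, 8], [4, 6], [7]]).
1 4 6 2 7 5 3 8

Reverse the RSK construction: for i from n down to 1, find the cell of Q containing i, remove the entry at that cell from P, and reverse-bump it up through P; the value ejected from row 1 is w(i).

Step i=8: Q has 8 at row 1, column 5; remove that cell from P, ejecting 8. So w(8) = 8. P is now [[1, 2, 3, 7], [4, 5], [6]].
Step i=7: Q has 7 at row 3, column 1; remove 6 from row 3 of P and reverse-bump: 6 enters row 2 and ejects 5; 5 enters row 1 and ejects 3. So w(7) = 3. P is now [[1, 2, 5, 7], [4, 6]].
Step i=6: Q has 6 at row 2, column 2; remove 6 from row 2 of P and reverse-bump: 6 enters row 1 and ejects 5. So w(6) = 5. P is now [[1, 2, 6, 7], [4]].
Step i=5: Q has 5 at row 1, column 4; remove that cell from P, ejecting 7. So w(5) = 7. P is now [[1, 2, 6], [4]].
Step i=4: Q has 4 at row 2, column 1; remove 4 from row 2 of P and reverse-bump: 4 enters row 1 and ejects 2. So w(4) = 2. P is now [[1, 4, 6]].
Step i=3: Q has 3 at row 1, column 3; remove that cell from P, ejecting 6. So w(3) = 6. P is now [[1, 4]].
Step i=2: Q has 2 at row 1, column 2; remove that cell from P, ejecting 4. So w(2) = 4. P is now [[1]].
Step i=1: Q has 1 at row 1, column 1; remove that cell from P, ejecting 1. So w(1) = 1. P is now [].

So w = 1 4 6 2 7 5 3 8.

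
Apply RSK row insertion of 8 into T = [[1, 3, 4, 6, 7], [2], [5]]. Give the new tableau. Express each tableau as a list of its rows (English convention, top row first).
[[1, 3, 4, 6, 7, 8], [2], [5]]

8 is larger than every entry of row 1, so it is appended to row 1. The new tableau is [[1, 3, 4, 6, 7, 8], [2], [5]].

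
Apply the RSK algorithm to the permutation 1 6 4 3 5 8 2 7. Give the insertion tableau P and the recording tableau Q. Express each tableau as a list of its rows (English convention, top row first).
Insert each entry of the permutation into P by Schensted row insertion, recording in Q the position of each new cell.

After inserting 1: P = [[1]].
After inserting 6: P = [[1, 6]].
After inserting 4: P = [[1, 4], [6]].
After inserting 3: P = [[1, 3], [4], [6]].
After inserting 5: P = [[1, 3, 5], [4], [6]].
After inserting 8: P = [[1, 3, 5, 8], [4], [6]].
After inserting 2: P = [[1, 2, 5, 8], [3], [4], [6]].
After inserting 7: P = [[1, 2, 5, 7], [3, 8], [4], [6]].

So P = [[1, 2, 5, 7], [3, 8], [4], [6]], Q = [[1, 2, 5, 6], [3, 8], [4], [7]].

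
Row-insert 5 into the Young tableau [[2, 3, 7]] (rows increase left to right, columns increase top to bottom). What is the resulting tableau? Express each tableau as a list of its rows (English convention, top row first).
[[2, 3, 5], [7]]

In row 1, 5 replaces 7 (the leftmost entry greater than 5); 7 is bumped to row 2. 7 starts a new row 2. The new tableau is [[2, 3, 5], [7]].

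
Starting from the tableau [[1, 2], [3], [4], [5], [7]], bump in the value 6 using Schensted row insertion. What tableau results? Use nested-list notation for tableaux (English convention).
[[1, 2, 6], [3], [4], [5], [7]]

6 is larger than every entry of row 1, so it is appended to row 1. The new tableau is [[1, 2, 6], [3], [4], [5], [7]].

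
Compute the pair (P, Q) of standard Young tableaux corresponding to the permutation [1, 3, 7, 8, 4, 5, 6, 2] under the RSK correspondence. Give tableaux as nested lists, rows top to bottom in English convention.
Insert each entry of the permutation into P by Schensted row insertion, recording in Q the position of each new cell.

Insert 1: appended to row 1. P = [[1]], Q = [[1]].
Insert 3: appended to row 1. P = [[1, 3]], Q = [[1, 2]].
Insert 7: appended to row 1. P = [[1, 3, 7]], Q = [[1, 2, 3]].
Insert 8: appended to row 1. P = [[1, 3, 7, 8]], Q = [[1, 2, 3, 4]].
Insert 4: 4 bumps 7 from row 1; 7 starts row 2. P = [[1, 3, 4, 8], [7]], Q = [[1, 2, 3, 4], [5]].
Insert 5: 5 bumps 8 from row 1; 8 appends to row 2. P = [[1, 3, 4, 5], [7, 8]], Q = [[1, 2, 3, 4], [5, 6]].
Insert 6: appended to row 1. P = [[1, 3, 4, 5, 6], [7, 8]], Q = [[1, 2, 3, 4, 7], [5, 6]].
Insert 2: 2 bumps 3 from row 1; 3 bumps 7 from row 2; 7 starts row 3. P = [[1, 2, 4, 5, 6], [3, 8], [7]], Q = [[1, 2, 3, 4, 7], [5, 6], [8]].

So P = [[1, 2, 4, 5, 6], [3, 8], [7]], Q = [[1, 2, 3, 4, 7], [5, 6], [8]].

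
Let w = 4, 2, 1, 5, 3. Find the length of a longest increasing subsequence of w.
2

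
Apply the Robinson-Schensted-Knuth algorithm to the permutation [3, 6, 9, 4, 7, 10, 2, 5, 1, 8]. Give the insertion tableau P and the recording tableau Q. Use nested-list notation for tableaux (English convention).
P = [[1, 4, 5, 8], [2, 7, 10], [3, 9], [6]], Q = [[1, 2, 3, 6], [4, 5, 10], [7, 8], [9]]

Insert each entry of the permutation into P by Schensted row insertion, recording in Q the position of each new cell.

Insert 3: appended to row 1. P = [[3]].
Insert 6: appended to row 1. P = [[3, 6]].
Insert 9: appended to row 1. P = [[3, 6, 9]].
Insert 4: 4 bumps 6 from row 1; 6 starts row 2. P = [[3, 4, 9], [6]].
Insert 7: 7 bumps 9 from row 1; 9 appends to row 2. P = [[3, 4, 7], [6, 9]].
Insert 10: appended to row 1. P = [[3, 4, 7, 10], [6, 9]].
Insert 2: 2 bumps 3 from row 1; 3 bumps 6 from row 2; 6 starts row 3. P = [[2, 4, 7, 10], [3, 9], [6]].
Insert 5: 5 bumps 7 from row 1; 7 bumps 9 from row 2; 9 appends to row 3. P = [[2, 4, 5, 10], [3, 7], [6, 9]].
Insert 1: 1 bumps 2 from row 1; 2 bumps 3 from row 2; 3 bumps 6 from row 3; 6 starts row 4. P = [[1, 4, 5, 10], [2, 7], [3, 9], [6]].
Insert 8: 8 bumps 10 from row 1; 10 appends to row 2. P = [[1, 4, 5, 8], [2, 7, 10], [3, 9], [6]].

So P = [[1, 4, 5, 8], [2, 7, 10], [3, 9], [6]], Q = [[1, 2, 3, 6], [4, 5, 10], [7, 8], [9]].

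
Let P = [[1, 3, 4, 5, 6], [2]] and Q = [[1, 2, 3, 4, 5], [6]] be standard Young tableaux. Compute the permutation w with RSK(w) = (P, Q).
Reverse RSK: for i = n, n-1, ..., 1, locate i in Q, remove the corresponding corner cell from P, and reverse-bump its entry up through P; the value ejected from row 1 is w(i).

So w = 2 3 4 5 6 1.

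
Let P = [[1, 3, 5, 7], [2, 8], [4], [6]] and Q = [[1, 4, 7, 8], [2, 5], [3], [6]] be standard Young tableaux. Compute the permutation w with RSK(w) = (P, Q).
6 4 2 8 3 1 5 7

Reverse the RSK construction: for i from n down to 1, find the cell of Q containing i, remove the entry at that cell from P, and reverse-bump it up through P; the value ejected from row 1 is w(i).

Step i=8: Q has 8 at row 1, column 4; remove that cell from P, ejecting 7. So w(8) = 7. P is now [[1, 3, 5], [2, 8], [4], [6]].
Step i=7: Q has 7 at row 1, column 3; remove that cell from P, ejecting 5. So w(7) = 5. P is now [[1, 3], [2, 8], [4], [6]].
Step i=6: Q has 6 at row 4, column 1; remove 6 from row 4 of P and reverse-bump: 6 enters row 3 and ejects 4; 4 enters row 2 and ejects 2; 2 enters row 1 and ejects 1. So w(6) = 1. P is now [[2, 3], [4, 8], [6]].
Step i=5: Q has 5 at row 2, column 2; remove 8 from row 2 of P and reverse-bump: 8 enters row 1 and ejects 3. So w(5) = 3. P is now [[2, 8], [4], [6]].
Step i=4: Q has 4 at row 1, column 2; remove that cell from P, ejecting 8. So w(4) = 8. P is now [[2], [4], [6]].
Step i=3: Q has 3 at row 3, column 1; remove 6 from row 3 of P and reverse-bump: 6 enters row 2 and ejects 4; 4 enters row 1 and ejects 2. So w(3) = 2. P is now [[4], [6]].
Step i=2: Q has 2 at row 2, column 1; remove 6 from row 2 of P and reverse-bump: 6 enters row 1 and ejects 4. So w(2) = 4. P is now [[6]].
Step i=1: Q has 1 at row 1, column 1; remove that cell from P, ejecting 6. So w(1) = 6. P is now [].

So w = 6 4 2 8 3 1 5 7.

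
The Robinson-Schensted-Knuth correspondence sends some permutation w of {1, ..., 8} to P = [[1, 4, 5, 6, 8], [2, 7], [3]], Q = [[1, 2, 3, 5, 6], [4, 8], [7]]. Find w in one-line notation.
3 4 5 2 7 8 1 6

Reverse the RSK construction: for i from n down to 1, find the cell of Q containing i, remove the entry at that cell from P, and reverse-bump it up through P; the value ejected from row 1 is w(i).

Step i=8: Q has 8 at row 2, column 2; remove 7 from row 2 of P and reverse-bump: 7 enters row 1 and ejects 6. So w(8) = 6. P is now [[1, 4, 5, 7, 8], [2], [3]].
Step i=7: Q has 7 at row 3, column 1; remove 3 from row 3 of P and reverse-bump: 3 enters row 2 and ejects 2; 2 enters row 1 and ejects 1. So w(7) = 1. P is now [[2, 4, 5, 7, 8], [3]].
Step i=6: Q has 6 at row 1, column 5; remove that cell from P, ejecting 8. So w(6) = 8. P is now [[2, 4, 5, 7], [3]].
Step i=5: Q has 5 at row 1, column 4; remove that cell from P, ejecting 7. So w(5) = 7. P is now [[2, 4, 5], [3]].
Step i=4: Q has 4 at row 2, column 1; remove 3 from row 2 of P and reverse-bump: 3 enters row 1 and ejects 2. So w(4) = 2. P is now [[3, 4, 5]].
Step i=3: Q has 3 at row 1, column 3; remove that cell from P, ejecting 5. So w(3) = 5. P is now [[3, 4]].
Step i=2: Q has 2 at row 1, column 2; remove that cell from P, ejecting 4. So w(2) = 4. P is now [[3]].
Step i=1: Q has 1 at row 1, column 1; remove that cell from P, ejecting 3. So w(1) = 3. P is now [].

So w = 3 4 5 2 7 8 1 6.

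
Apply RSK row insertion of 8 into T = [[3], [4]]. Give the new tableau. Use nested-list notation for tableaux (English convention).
[[3, 8], [4]]

8 is larger than every entry of row 1, so it is appended to row 1. The new tableau is [[3, 8], [4]].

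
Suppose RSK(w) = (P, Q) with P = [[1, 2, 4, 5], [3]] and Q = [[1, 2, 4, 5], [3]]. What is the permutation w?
Reverse the RSK construction: for i from n down to 1, find the cell of Q containing i, remove the entry at that cell from P, and reverse-bump it up through P; the value ejected from row 1 is w(i).

Step i=5: Q has 5 at row 1, column 4; remove that cell from P, ejecting 5. So w(5) = 5. P is now [[1, 2, 4], [3]].
Step i=4: Q has 4 at row 1, column 3; remove that cell from P, ejecting 4. So w(4) = 4. P is now [[1, 2], [3]].
Step i=3: Q has 3 at row 2, column 1; remove 3 from row 2 of P and reverse-bump: 3 enters row 1 and ejects 2. So w(3) = 2. P is now [[1, 3]].
Step i=2: Q has 2 at row 1, column 2; remove that cell from P, ejecting 3. So w(2) = 3. P is now [[1]].
Step i=1: Q has 1 at row 1, column 1; remove that cell from P, ejecting 1. So w(1) = 1. P is now [].

So w = 1 3 2 4 5.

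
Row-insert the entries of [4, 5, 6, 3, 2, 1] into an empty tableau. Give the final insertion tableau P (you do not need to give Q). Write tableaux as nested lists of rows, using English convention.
Insert 4: appended to row 1. P = [[4]].
Insert 5: appended to row 1. P = [[4, 5]].
Insert 6: appended to row 1. P = [[4, 5, 6]].
Insert 3: 3 bumps 4 from row 1; 4 starts row 2. P = [[3, 5, 6], [4]].
Insert 2: 2 bumps 3 from row 1; 3 bumps 4 from row 2; 4 starts row 3. P = [[2, 5, 6], [3], [4]].
Insert 1: 1 bumps 2 from row 1; 2 bumps 3 from row 2; 3 bumps 4 from row 3; 4 starts row 4. P = [[1, 5, 6], [2], [3], [4]].

So P = [[1, 5, 6], [2], [3], [4]].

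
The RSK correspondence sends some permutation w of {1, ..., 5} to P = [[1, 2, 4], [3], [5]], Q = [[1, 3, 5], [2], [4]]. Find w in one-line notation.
5 1 3 2 4

Reverse the RSK construction: for i from n down to 1, find the cell of Q containing i, remove the entry at that cell from P, and reverse-bump it up through P; the value ejected from row 1 is w(i).

Step i=5: Q has 5 at row 1, column 3; remove that cell from P, ejecting 4. So w(5) = 4. P is now [[1, 2], [3], [5]].
Step i=4: Q has 4 at row 3, column 1; remove 5 from row 3 of P and reverse-bump: 5 enters row 2 and ejects 3; 3 enters row 1 and ejects 2. So w(4) = 2. P is now [[1, 3], [5]].
Step i=3: Q has 3 at row 1, column 2; remove that cell from P, ejecting 3. So w(3) = 3. P is now [[1], [5]].
Step i=2: Q has 2 at row 2, column 1; remove 5 from row 2 of P and reverse-bump: 5 enters row 1 and ejects 1. So w(2) = 1. P is now [[5]].
Step i=1: Q has 1 at row 1, column 1; remove that cell from P, ejecting 5. So w(1) = 5. P is now [].

So w = 5 1 3 2 4.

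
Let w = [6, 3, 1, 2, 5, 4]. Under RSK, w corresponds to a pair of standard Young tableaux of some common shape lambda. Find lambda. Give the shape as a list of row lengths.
RSK row insertion gives P = [[1, 2, 4], [3, 5], [6]], which has shape [3, 2, 1].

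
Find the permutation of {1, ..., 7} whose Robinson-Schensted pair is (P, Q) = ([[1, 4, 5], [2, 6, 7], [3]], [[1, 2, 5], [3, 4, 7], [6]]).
Reverse the RSK construction: for i from n down to 1, find the cell of Q containing i, remove the entry at that cell from P, and reverse-bump it up through P; the value ejected from row 1 is w(i).

Step i=7: Q has 7 at row 2, column 3; remove 7 from row 2 of P and reverse-bump: 7 enters row 1 and ejects 5. So w(7) = 5. P is now [[1, 4, 7], [2, 6], [3]].
Step i=6: Q has 6 at row 3, column 1; remove 3 from row 3 of P and reverse-bump: 3 enters row 2 and ejects 2; 2 enters row 1 and ejects 1. So w(6) = 1. P is now [[2, 4, 7], [3, 6]].
Step i=5: Q has 5 at row 1, column 3; remove that cell from P, ejecting 7. So w(5) = 7. P is now [[2, 4], [3, 6]].
Step i=4: Q has 4 at row 2, column 2; remove 6 from row 2 of P and reverse-bump: 6 enters row 1 and ejects 4. So w(4) = 4. P is now [[2, 6], [3]].
Step i=3: Q has 3 at row 2, column 1; remove 3 from row 2 of P and reverse-bump: 3 enters row 1 and ejects 2. So w(3) = 2. P is now [[3, 6]].
Step i=2: Q has 2 at row 1, column 2; remove that cell from P, ejecting 6. So w(2) = 6. P is now [[3]].
Step i=1: Q has 1 at row 1, column 1; remove that cell from P, ejecting 3. So w(1) = 3. P is now [].

So w = 3 6 2 4 7 1 5.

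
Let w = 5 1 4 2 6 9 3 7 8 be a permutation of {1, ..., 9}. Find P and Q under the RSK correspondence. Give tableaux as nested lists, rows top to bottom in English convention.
Insert each entry of the permutation into P by Schensted row insertion, recording in Q the position of each new cell.

Insert 5: appended to row 1. P = [[5]].
Insert 1: 1 bumps 5 from row 1; 5 starts row 2. P = [[1], [5]].
Insert 4: appended to row 1. P = [[1, 4], [5]].
Insert 2: 2 bumps 4 from row 1; 4 bumps 5 from row 2; 5 starts row 3. P = [[1, 2], [4], [5]].
Insert 6: appended to row 1. P = [[1, 2, 6], [4], [5]].
Insert 9: appended to row 1. P = [[1, 2, 6, 9], [4], [5]].
Insert 3: 3 bumps 6 from row 1; 6 appends to row 2. P = [[1, 2, 3, 9], [4, 6], [5]].
Insert 7: 7 bumps 9 from row 1; 9 appends to row 2. P = [[1, 2, 3, 7], [4, 6, 9], [5]].
Insert 8: appended to row 1. P = [[1, 2, 3, 7, 8], [4, 6, 9], [5]].

So P = [[1, 2, 3, 7, 8], [4, 6, 9], [5]], Q = [[1, 3, 5, 6, 9], [2, 7, 8], [4]].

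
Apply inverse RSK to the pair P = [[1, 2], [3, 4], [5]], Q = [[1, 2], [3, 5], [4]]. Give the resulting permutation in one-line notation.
Reverse the RSK construction: for i from n down to 1, find the cell of Q containing i, remove the entry at that cell from P, and reverse-bump it up through P; the value ejected from row 1 is w(i).

Step i=5: Q has 5 at row 2, column 2; remove 4 from row 2 of P and reverse-bump: 4 enters row 1 and ejects 2. So w(5) = 2. P is now [[1, 4], [3], [5]].
Step i=4: Q has 4 at row 3, column 1; remove 5 from row 3 of P and reverse-bump: 5 enters row 2 and ejects 3; 3 enters row 1 and ejects 1. So w(4) = 1. P is now [[3, 4], [5]].
Step i=3: Q has 3 at row 2, column 1; remove 5 from row 2 of P and reverse-bump: 5 enters row 1 and ejects 4. So w(3) = 4. P is now [[3, 5]].
Step i=2: Q has 2 at row 1, column 2; remove that cell from P, ejecting 5. So w(2) = 5. P is now [[3]].
Step i=1: Q has 1 at row 1, column 1; remove that cell from P, ejecting 3. So w(1) = 3. P is now [].

So w = 3 5 4 1 2.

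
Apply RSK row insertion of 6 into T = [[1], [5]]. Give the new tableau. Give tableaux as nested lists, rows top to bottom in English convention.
[[1, 6], [5]]

6 is larger than every entry of row 1, so it is appended to row 1. The new tableau is [[1, 6], [5]].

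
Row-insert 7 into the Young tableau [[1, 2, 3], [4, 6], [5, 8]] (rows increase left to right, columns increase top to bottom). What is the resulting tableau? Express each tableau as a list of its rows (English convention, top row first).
[[1, 2, 3, 7], [4, 6], [5, 8]]

7 is larger than every entry of row 1, so it is appended to row 1. The new tableau is [[1, 2, 3, 7], [4, 6], [5, 8]].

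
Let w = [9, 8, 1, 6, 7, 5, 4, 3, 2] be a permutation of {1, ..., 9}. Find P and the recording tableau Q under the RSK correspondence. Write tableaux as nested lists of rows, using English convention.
Insert each entry of the permutation into P by Schensted row insertion, recording in Q the position of each new cell.

After inserting 9: P = [[9]].
After inserting 8: P = [[8], [9]].
After inserting 1: P = [[1], [8], [9]].
After inserting 6: P = [[1, 6], [8], [9]].
After inserting 7: P = [[1, 6, 7], [8], [9]].
After inserting 5: P = [[1, 5, 7], [6], [8], [9]].
After inserting 4: P = [[1, 4, 7], [5], [6], [8], [9]].
After inserting 3: P = [[1, 3, 7], [4], [5], [6], [8], [9]].
After inserting 2: P = [[1, 2, 7], [3], [4], [5], [6], [8], [9]].

So P = [[1, 2, 7], [3], [4], [5], [6], [8], [9]], Q = [[1, 4, 5], [2], [3], [6], [7], [8], [9]].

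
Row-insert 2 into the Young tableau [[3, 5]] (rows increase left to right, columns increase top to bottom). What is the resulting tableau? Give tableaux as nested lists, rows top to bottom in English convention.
[[2, 5], [3]]

In row 1, 2 replaces 3 (the leftmost entry greater than 2); 3 is bumped to row 2. 3 starts a new row 2. The new tableau is [[2, 5], [3]].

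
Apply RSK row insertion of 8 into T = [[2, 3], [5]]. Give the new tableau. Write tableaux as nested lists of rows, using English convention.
[[2, 3, 8], [5]]

8 is larger than every entry of row 1, so it is appended to row 1. The new tableau is [[2, 3, 8], [5]].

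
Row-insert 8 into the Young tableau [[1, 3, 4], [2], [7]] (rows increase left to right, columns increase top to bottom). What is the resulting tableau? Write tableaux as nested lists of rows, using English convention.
[[1, 3, 4, 8], [2], [7]]

8 is larger than every entry of row 1, so it is appended to row 1. The new tableau is [[1, 3, 4, 8], [2], [7]].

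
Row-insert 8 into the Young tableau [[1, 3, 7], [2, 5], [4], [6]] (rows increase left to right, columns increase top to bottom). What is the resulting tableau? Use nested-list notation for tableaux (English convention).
[[1, 3, 7, 8], [2, 5], [4], [6]]

8 is larger than every entry of row 1, so it is appended to row 1. The new tableau is [[1, 3, 7, 8], [2, 5], [4], [6]].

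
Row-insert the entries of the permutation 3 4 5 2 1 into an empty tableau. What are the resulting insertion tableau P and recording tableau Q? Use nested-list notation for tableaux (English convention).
P = [[1, 4, 5], [2], [3]], Q = [[1, 2, 3], [4], [5]]

Insert each entry of the permutation into P by Schensted row insertion, recording in Q the position of each new cell.

Insert 3: appended to row 1. P = [[3]].
Insert 4: appended to row 1. P = [[3, 4]].
Insert 5: appended to row 1. P = [[3, 4, 5]].
Insert 2: 2 bumps 3 from row 1; 3 starts row 2. P = [[2, 4, 5], [3]].
Insert 1: 1 bumps 2 from row 1; 2 bumps 3 from row 2; 3 starts row 3. P = [[1, 4, 5], [2], [3]].

So P = [[1, 4, 5], [2], [3]], Q = [[1, 2, 3], [4], [5]].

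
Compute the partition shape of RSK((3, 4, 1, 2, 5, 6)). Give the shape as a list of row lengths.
[4, 2]

Row-insert each entry into an empty tableau.

After inserting 3: P = [[3]].
After inserting 4: P = [[3, 4]].
After inserting 1: P = [[1, 4], [3]].
After inserting 2: P = [[1, 2], [3, 4]].
After inserting 5: P = [[1, 2, 5], [3, 4]].
After inserting 6: P = [[1, 2, 5, 6], [3, 4]].

The final insertion tableau P = [[1, 2, 5, 6], [3, 4]] has shape [4, 2].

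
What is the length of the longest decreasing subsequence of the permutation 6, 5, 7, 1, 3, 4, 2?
4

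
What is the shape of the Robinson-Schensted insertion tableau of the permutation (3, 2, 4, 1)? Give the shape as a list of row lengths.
Row-insert each entry into an empty tableau.

After inserting 3: P = [[3]].
After inserting 2: P = [[2], [3]].
After inserting 4: P = [[2, 4], [3]].
After inserting 1: P = [[1, 4], [2], [3]].

The final insertion tableau P = [[1, 4], [2], [3]] has shape [2, 1, 1].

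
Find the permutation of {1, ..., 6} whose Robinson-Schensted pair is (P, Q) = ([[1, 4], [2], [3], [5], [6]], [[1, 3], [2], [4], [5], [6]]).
6 3 5 4 2 1

Reverse the RSK construction: for i from n down to 1, find the cell of Q containing i, remove the entry at that cell from P, and reverse-bump it up through P; the value ejected from row 1 is w(i).

Step i=6: Q has 6 at row 5, column 1; remove 6 from row 5 of P and reverse-bump: 6 enters row 4 and ejects 5; 5 enters row 3 and ejects 3; 3 enters row 2 and ejects 2; 2 enters row 1 and ejects 1. So w(6) = 1. P is now [[2, 4], [3], [5], [6]].
Step i=5: Q has 5 at row 4, column 1; remove 6 from row 4 of P and reverse-bump: 6 enters row 3 and ejects 5; 5 enters row 2 and ejects 3; 3 enters row 1 and ejects 2. So w(5) = 2. P is now [[3, 4], [5], [6]].
Step i=4: Q has 4 at row 3, column 1; remove 6 from row 3 of P and reverse-bump: 6 enters row 2 and ejects 5; 5 enters row 1 and ejects 4. So w(4) = 4. P is now [[3, 5], [6]].
Step i=3: Q has 3 at row 1, column 2; remove that cell from P, ejecting 5. So w(3) = 5. P is now [[3], [6]].
Step i=2: Q has 2 at row 2, column 1; remove 6 from row 2 of P and reverse-bump: 6 enters row 1 and ejects 3. So w(2) = 3. P is now [[6]].
Step i=1: Q has 1 at row 1, column 1; remove that cell from P, ejecting 6. So w(1) = 6. P is now [].

So w = 6 3 5 4 2 1.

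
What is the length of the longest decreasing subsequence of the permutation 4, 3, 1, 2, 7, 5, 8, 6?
3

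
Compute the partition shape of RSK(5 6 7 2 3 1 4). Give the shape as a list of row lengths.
Row-insert each entry into an empty tableau.

After inserting 5: P = [[5]].
After inserting 6: P = [[5, 6]].
After inserting 7: P = [[5, 6, 7]].
After inserting 2: P = [[2, 6, 7], [5]].
After inserting 3: P = [[2, 3, 7], [5, 6]].
After inserting 1: P = [[1, 3, 7], [2, 6], [5]].
After inserting 4: P = [[1, 3, 4], [2, 6, 7], [5]].

The final insertion tableau P = [[1, 3, 4], [2, 6, 7], [5]] has shape [3, 3, 1].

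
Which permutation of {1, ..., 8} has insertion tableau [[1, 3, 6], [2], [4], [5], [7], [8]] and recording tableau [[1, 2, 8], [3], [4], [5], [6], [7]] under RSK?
2 8 7 5 4 3 1 6

Reverse the RSK construction: for i from n down to 1, find the cell of Q containing i, remove the entry at that cell from P, and reverse-bump it up through P; the value ejected from row 1 is w(i).

Step i=8: Q has 8 at row 1, column 3; remove that cell from P, ejecting 6. So w(8) = 6. P is now [[1, 3], [2], [4], [5], [7], [8]].
Step i=7: Q has 7 at row 6, column 1; remove 8 from row 6 of P and reverse-bump: 8 enters row 5 and ejects 7; 7 enters row 4 and ejects 5; 5 enters row 3 and ejects 4; 4 enters row 2 and ejects 2; 2 enters row 1 and ejects 1. So w(7) = 1. P is now [[2, 3], [4], [5], [7], [8]].
Step i=6: Q has 6 at row 5, column 1; remove 8 from row 5 of P and reverse-bump: 8 enters row 4 and ejects 7; 7 enters row 3 and ejects 5; 5 enters row 2 and ejects 4; 4 enters row 1 and ejects 3. So w(6) = 3. P is now [[2, 4], [5], [7], [8]].
Step i=5: Q has 5 at row 4, column 1; remove 8 from row 4 of P and reverse-bump: 8 enters row 3 and ejects 7; 7 enters row 2 and ejects 5; 5 enters row 1 and ejects 4. So w(5) = 4. P is now [[2, 5], [7], [8]].
Step i=4: Q has 4 at row 3, column 1; remove 8 from row 3 of P and reverse-bump: 8 enters row 2 and ejects 7; 7 enters row 1 and ejects 5. So w(4) = 5. P is now [[2, 7], [8]].
Step i=3: Q has 3 at row 2, column 1; remove 8 from row 2 of P and reverse-bump: 8 enters row 1 and ejects 7. So w(3) = 7. P is now [[2, 8]].
Step i=2: Q has 2 at row 1, column 2; remove that cell from P, ejecting 8. So w(2) = 8. P is now [[2]].
Step i=1: Q has 1 at row 1, column 1; remove that cell from P, ejecting 2. So w(1) = 2. P is now [].

So w = 2 8 7 5 4 3 1 6.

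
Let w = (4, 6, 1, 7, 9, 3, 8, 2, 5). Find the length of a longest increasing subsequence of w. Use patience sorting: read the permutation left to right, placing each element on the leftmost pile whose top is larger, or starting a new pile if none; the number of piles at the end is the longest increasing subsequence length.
4

4: new pile. tops = [4]
6: new pile. tops = [4, 6]
1: onto pile 1 (replacing 4). tops = [1, 6]
7: new pile. tops = [1, 6, 7]
9: new pile. tops = [1, 6, 7, 9]
3: onto pile 2 (replacing 6). tops = [1, 3, 7, 9]
8: onto pile 4 (replacing 9). tops = [1, 3, 7, 8]
2: onto pile 2 (replacing 3). tops = [1, 2, 7, 8]
5: onto pile 3 (replacing 7). tops = [1, 2, 5, 8]

4 piles, so the longest increasing subsequence has length 4.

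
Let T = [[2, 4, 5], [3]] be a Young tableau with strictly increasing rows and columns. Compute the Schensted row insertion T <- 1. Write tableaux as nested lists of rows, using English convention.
In row 1, 1 replaces 2 (the leftmost entry greater than 1); 2 is bumped to row 2. In row 2, 2 replaces 3 (the leftmost entry greater than 2); 3 is bumped to row 3. 3 starts a new row 3. The new tableau is [[1, 4, 5], [2], [3]].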